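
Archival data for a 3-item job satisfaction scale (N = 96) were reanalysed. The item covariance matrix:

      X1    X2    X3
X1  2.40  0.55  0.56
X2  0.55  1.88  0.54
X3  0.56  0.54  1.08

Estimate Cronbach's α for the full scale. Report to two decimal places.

α = 0.57

ΣVar(i) = 2.40 + 1.88 + 1.08 = 5.36
Σ_{i<j} σ_ij = 1.65
Var(T) = 5.36 + 2 × 1.65 = 8.66
α = (k/(k−1))·(1 − ΣVar(i)/Var(T)) = (3/2)·(1 − 5.36/8.66) = 0.57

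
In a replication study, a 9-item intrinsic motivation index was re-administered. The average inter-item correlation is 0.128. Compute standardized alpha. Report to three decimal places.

α = 0.569

Standardized α = k·r̄ / (1 + (k−1)·r̄) = 9 × 0.128 / (1 + 8 × 0.128)
  = 1.1520 / 2.0240 = 0.569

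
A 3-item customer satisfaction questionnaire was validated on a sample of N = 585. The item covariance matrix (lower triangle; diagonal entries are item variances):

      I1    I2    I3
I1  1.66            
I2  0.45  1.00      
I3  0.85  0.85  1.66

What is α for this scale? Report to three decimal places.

α = 0.748

ΣVar(i) = 1.66 + 1.00 + 1.66 = 4.32
Σ_{i<j} σ_ij = 2.15
σ²_total = 4.32 + 2 × 2.15 = 8.62
α = (k/(k−1))·(1 − ΣVar(i)/σ²_total) = (3/2)·(1 − 4.32/8.62) = 0.748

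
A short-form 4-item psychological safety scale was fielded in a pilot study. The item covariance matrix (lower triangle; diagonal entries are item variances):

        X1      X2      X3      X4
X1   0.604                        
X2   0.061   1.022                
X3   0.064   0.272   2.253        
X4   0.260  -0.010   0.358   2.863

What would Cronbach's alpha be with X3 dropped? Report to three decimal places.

Remaining items: X1, X2, X4 (k = 3).
Σσᵢ² = 0.604 + 1.022 + 2.863 = 4.489
σ²_T = 4.489 + 2 × 0.311 = 5.111
α (item deleted) = (3/2)·(1 − 4.489/5.111) = 0.183

α = 0.183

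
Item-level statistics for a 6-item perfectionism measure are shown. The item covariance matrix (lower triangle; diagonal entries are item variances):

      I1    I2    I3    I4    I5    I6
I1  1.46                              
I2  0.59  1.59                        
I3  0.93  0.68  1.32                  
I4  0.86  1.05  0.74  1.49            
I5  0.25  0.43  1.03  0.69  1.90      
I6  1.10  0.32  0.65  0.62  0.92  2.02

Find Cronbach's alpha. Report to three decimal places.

Cronbach's alpha = 0.827

Σσᵢ² = 1.46 + 1.59 + 1.32 + 1.49 + 1.90 + 2.02 = 9.78
Sum of off-diagonal covariances = 10.86
σ²_T = 9.78 + 2 × 10.86 = 31.50
α = (k/(k−1))·(1 − Σσᵢ²/σ²_T) = (6/5)·(1 − 9.78/31.50) = 0.827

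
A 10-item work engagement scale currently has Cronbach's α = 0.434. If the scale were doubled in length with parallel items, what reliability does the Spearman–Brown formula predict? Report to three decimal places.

Length factor m = 2
α' = m·α / (1 + (m−1)·α)
   = 2 × 0.434 / (1 + (2 − 1) × 0.434)
   = 0.8680 / 1.4340 = 0.605

predicted reliability = 0.605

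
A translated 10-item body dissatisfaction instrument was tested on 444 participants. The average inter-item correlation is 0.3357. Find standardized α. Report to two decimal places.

Standardized α = k·r̄ / (1 + (k−1)·r̄) = 10 × 0.3357 / (1 + 9 × 0.3357)
  = 3.3570 / 4.0213 = 0.83

standardized α = 0.83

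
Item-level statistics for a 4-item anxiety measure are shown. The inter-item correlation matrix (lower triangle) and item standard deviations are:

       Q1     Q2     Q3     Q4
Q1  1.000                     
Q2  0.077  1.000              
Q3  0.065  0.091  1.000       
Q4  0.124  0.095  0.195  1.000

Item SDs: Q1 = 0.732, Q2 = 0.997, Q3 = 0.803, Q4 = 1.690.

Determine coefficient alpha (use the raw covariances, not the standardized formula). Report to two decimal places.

Σσ²ᵢ = 0.732² + 0.997² + 0.803² + 1.690² = 5.0307
Covariances σ_ij = r_ij · s_i · s_j:
  σ(Q1,Q2) = 0.077 × 0.732 × 0.997 = 0.0562
  σ(Q1,Q3) = 0.065 × 0.732 × 0.803 = 0.0382
  σ(Q1,Q4) = 0.124 × 0.732 × 1.690 = 0.1534
  σ(Q2,Q3) = 0.091 × 0.997 × 0.803 = 0.0729
  σ(Q2,Q4) = 0.095 × 0.997 × 1.690 = 0.1601
  σ(Q3,Q4) = 0.195 × 0.803 × 1.690 = 0.2646
σ²_T = Σσ²ᵢ + 2·Σσ_ij = 5.0307 + 2 × 0.7454 = 6.5215
α = (4/3)·(1 − 5.0307/6.5215) = 0.30

α = 0.30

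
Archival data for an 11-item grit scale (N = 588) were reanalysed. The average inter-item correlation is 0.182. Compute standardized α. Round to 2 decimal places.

Standardized α = k·r̄ / (1 + (k−1)·r̄) = 11 × 0.182 / (1 + 10 × 0.182)
  = 2.0020 / 2.8200 = 0.71

α = 0.71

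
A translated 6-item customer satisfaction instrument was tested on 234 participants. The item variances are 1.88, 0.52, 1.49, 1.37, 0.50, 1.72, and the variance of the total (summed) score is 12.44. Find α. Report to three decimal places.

Σσᵢ² = 1.88 + 0.52 + 1.49 + 1.37 + 0.50 + 1.72 = 7.48
α = (k/(k−1))·(1 − Σσᵢ²/total variance) = (6/5)·(1 − 7.48/12.44) = 0.478

α = 0.478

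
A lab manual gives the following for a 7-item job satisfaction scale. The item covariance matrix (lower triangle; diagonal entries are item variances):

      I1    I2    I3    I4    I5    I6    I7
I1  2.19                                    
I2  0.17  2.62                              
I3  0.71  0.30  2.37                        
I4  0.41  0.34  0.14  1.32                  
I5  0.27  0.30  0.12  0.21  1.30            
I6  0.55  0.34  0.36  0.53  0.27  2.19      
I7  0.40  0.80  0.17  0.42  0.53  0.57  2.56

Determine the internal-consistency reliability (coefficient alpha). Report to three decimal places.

Σσ²ᵢ = 2.19 + 2.62 + 2.37 + 1.32 + 1.30 + 2.19 + 2.56 = 14.55
Σ_{i<j} σ_ij = 7.91
σ²_total = 14.55 + 2 × 7.91 = 30.37
α = (k/(k−1))·(1 − Σσ²ᵢ/σ²_total) = (7/6)·(1 − 14.55/30.37) = 0.608

coefficient alpha = 0.608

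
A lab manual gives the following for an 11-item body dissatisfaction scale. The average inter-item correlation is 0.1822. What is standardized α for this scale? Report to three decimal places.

α = 0.710

Standardized α = k·r̄ / (1 + (k−1)·r̄) = 11 × 0.1822 / (1 + 10 × 0.1822)
  = 2.0042 / 2.8220 = 0.710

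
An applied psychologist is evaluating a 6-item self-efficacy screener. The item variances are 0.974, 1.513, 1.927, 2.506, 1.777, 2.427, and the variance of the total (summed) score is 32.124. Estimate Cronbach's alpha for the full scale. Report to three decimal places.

α = 0.784

ΣVar(i) = 0.974 + 1.513 + 1.927 + 2.506 + 1.777 + 2.427 = 11.124
α = (k/(k−1))·(1 − ΣVar(i)/σ²_total) = (6/5)·(1 − 11.124/32.124) = 0.784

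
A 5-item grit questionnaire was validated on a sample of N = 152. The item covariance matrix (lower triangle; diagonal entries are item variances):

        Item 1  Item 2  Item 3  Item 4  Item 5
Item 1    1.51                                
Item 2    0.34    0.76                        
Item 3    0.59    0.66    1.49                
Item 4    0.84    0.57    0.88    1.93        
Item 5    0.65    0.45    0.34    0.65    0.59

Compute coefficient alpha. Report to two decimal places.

Σσ²ᵢ = 1.51 + 0.76 + 1.49 + 1.93 + 0.59 = 6.28
Sum of the distinct covariances = 5.97
total variance = 6.28 + 2 × 5.97 = 18.22
α = (k/(k−1))·(1 − Σσ²ᵢ/total variance) = (5/4)·(1 − 6.28/18.22) = 0.82

α = 0.82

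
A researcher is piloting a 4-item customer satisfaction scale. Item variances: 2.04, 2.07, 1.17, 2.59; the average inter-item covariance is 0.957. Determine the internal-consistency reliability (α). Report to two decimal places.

sum of item variances = 2.04 + 2.07 + 1.17 + 2.59 = 7.87
Sum of the 6 distinct covariances = 6 × 0.957 = 5.742
σ²_total = sum of item variances + 2·Σcov = 7.87 + 2 × 5.742 = 19.354
α = (4/3)·(1 − 7.87/19.354) = 0.79

α = 0.79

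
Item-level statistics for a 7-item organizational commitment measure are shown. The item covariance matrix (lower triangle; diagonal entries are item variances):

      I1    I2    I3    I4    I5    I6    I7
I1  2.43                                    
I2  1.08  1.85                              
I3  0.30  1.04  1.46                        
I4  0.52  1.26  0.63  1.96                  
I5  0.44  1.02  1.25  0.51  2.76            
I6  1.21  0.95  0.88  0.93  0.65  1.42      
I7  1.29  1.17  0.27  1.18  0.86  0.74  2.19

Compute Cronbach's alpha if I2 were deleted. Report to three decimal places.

Remaining items: I1, I3, I4, I5, I6, I7 (k = 6).
sum of item variances = 2.43 + 1.46 + 1.96 + 2.76 + 1.42 + 2.19 = 12.22
σ²_total = 12.22 + 2 × 11.66 = 35.54
α (item deleted) = (6/5)·(1 − 12.22/35.54) = 0.787

α = 0.787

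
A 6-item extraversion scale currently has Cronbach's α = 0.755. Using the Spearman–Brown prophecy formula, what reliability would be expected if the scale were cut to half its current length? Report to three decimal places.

Length factor m = 1/2
α' = m·α / (1 − (1−m)·α)
   = 1/2 × 0.755 / (1 − (1 − 1/2) × 0.755)
   = 0.3775 / 0.6225 = 0.606

predicted reliability = 0.606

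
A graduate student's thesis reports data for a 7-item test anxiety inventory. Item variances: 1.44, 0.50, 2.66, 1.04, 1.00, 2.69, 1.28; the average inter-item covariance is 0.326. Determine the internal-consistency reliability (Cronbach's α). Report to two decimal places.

ΣVar(i) = 1.44 + 0.50 + 2.66 + 1.04 + 1.00 + 2.69 + 1.28 = 10.61
Sum of the 21 distinct covariances = 21 × 0.326 = 6.846
σ²_total = ΣVar(i) + 2·Σcov = 10.61 + 2 × 6.846 = 24.302
α = (7/6)·(1 − 10.61/24.302) = 0.66

α = 0.66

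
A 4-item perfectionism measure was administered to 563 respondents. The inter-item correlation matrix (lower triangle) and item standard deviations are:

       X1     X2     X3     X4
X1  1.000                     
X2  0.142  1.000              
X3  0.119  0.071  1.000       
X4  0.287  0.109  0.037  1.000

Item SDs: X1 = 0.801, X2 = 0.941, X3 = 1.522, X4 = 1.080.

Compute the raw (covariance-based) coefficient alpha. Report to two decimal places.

Σσ²ᵢ = 0.801² + 0.941² + 1.522² + 1.080² = 5.0100
Covariances σ_ij = r_ij · s_i · s_j:
  σ(X1,X2) = 0.142 × 0.801 × 0.941 = 0.1070
  σ(X1,X3) = 0.119 × 0.801 × 1.522 = 0.1451
  σ(X1,X4) = 0.287 × 0.801 × 1.080 = 0.2483
  σ(X2,X3) = 0.071 × 0.941 × 1.522 = 0.1017
  σ(X2,X4) = 0.109 × 0.941 × 1.080 = 0.1108
  σ(X3,X4) = 0.037 × 1.522 × 1.080 = 0.0608
σ²_T = Σσ²ᵢ + 2·Σσ_ij = 5.0100 + 2 × 0.7737 = 6.5574
α = (4/3)·(1 − 5.0100/6.5574) = 0.31

coefficient alpha = 0.31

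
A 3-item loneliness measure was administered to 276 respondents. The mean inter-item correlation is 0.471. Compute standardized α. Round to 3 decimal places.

standardized α = 0.728

Standardized α = k·r̄ / (1 + (k−1)·r̄) = 3 × 0.471 / (1 + 2 × 0.471)
  = 1.4130 / 1.9420 = 0.728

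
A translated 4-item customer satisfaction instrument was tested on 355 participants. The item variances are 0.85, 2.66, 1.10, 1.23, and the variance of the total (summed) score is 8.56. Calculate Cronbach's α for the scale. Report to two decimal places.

α = 0.42

ΣVar(i) = 0.85 + 2.66 + 1.10 + 1.23 = 5.84
α = (k/(k−1))·(1 − ΣVar(i)/σ²_T) = (4/3)·(1 − 5.84/8.56) = 0.42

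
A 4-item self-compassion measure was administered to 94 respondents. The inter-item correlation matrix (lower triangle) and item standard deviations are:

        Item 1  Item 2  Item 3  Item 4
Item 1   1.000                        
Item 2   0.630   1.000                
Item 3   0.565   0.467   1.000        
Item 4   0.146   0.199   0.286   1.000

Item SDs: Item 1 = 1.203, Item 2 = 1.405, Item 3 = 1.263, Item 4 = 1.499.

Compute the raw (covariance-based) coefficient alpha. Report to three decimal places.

α = 0.697

Σσ²ᵢ = 1.203² + 1.405² + 1.263² + 1.499² = 7.2634
Covariances σ_ij = r_ij · s_i · s_j:
  σ(Item 1,Item 2) = 0.630 × 1.203 × 1.405 = 1.0648
  σ(Item 1,Item 3) = 0.565 × 1.203 × 1.263 = 0.8585
  σ(Item 1,Item 4) = 0.146 × 1.203 × 1.499 = 0.2633
  σ(Item 2,Item 3) = 0.467 × 1.405 × 1.263 = 0.8287
  σ(Item 2,Item 4) = 0.199 × 1.405 × 1.499 = 0.4191
  σ(Item 3,Item 4) = 0.286 × 1.263 × 1.499 = 0.5415
σ²_T = Σσ²ᵢ + 2·Σσ_ij = 7.2634 + 2 × 3.9759 = 15.2152
α = (4/3)·(1 − 7.2634/15.2152) = 0.697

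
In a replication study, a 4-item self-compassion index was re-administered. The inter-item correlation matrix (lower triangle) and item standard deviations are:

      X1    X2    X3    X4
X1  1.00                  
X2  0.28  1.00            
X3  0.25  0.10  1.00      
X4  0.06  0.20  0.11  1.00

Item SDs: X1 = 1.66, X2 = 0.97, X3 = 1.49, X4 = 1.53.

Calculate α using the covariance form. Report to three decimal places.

α = 0.422

Σσ²ᵢ = 1.66² + 0.97² + 1.49² + 1.53² = 8.2575
Covariances σ_ij = r_ij · s_i · s_j:
  σ(X1,X2) = 0.28 × 1.66 × 0.97 = 0.4509
  σ(X1,X3) = 0.25 × 1.66 × 1.49 = 0.6183
  σ(X1,X4) = 0.06 × 1.66 × 1.53 = 0.1524
  σ(X2,X3) = 0.10 × 0.97 × 1.49 = 0.1445
  σ(X2,X4) = 0.20 × 0.97 × 1.53 = 0.2968
  σ(X3,X4) = 0.11 × 1.49 × 1.53 = 0.2508
σ²_T = Σσ²ᵢ + 2·Σσ_ij = 8.2575 + 2 × 1.9137 = 12.0849
α = (4/3)·(1 − 8.2575/12.0849) = 0.422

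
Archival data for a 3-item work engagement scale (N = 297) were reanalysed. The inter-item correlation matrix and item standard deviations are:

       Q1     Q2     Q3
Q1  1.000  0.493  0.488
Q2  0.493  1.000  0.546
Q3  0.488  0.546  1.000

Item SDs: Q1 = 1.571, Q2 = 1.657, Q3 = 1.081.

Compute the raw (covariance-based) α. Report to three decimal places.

α = 0.738

Σσ²ᵢ = 1.571² + 1.657² + 1.081² = 6.3823
Covariances σ_ij = r_ij · s_i · s_j:
  σ(Q1,Q2) = 0.493 × 1.571 × 1.657 = 1.2834
  σ(Q1,Q3) = 0.488 × 1.571 × 1.081 = 0.8287
  σ(Q2,Q3) = 0.546 × 1.657 × 1.081 = 0.9780
σ²_T = Σσ²ᵢ + 2·Σσ_ij = 6.3823 + 2 × 3.0901 = 12.5625
α = (3/2)·(1 − 6.3823/12.5625) = 0.738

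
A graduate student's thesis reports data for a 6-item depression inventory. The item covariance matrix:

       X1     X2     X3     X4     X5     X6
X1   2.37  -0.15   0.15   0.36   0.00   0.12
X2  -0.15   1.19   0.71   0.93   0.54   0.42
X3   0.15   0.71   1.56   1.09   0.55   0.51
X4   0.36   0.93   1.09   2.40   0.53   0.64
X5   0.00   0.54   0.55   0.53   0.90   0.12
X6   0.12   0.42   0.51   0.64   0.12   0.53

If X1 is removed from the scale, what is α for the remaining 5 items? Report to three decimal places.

α = 0.809

Remaining items: X2, X3, X4, X5, X6 (k = 5).
ΣVar(i) = 1.19 + 1.56 + 2.40 + 0.90 + 0.53 = 6.58
σ²_T = 6.58 + 2 × 6.04 = 18.66
α (item deleted) = (5/4)·(1 − 6.58/18.66) = 0.809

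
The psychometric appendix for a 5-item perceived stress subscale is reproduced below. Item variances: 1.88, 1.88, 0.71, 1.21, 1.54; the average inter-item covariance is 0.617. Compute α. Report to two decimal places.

Σσ²ᵢ = 1.88 + 1.88 + 0.71 + 1.21 + 1.54 = 7.22
Sum of the 10 distinct covariances = 10 × 0.617 = 6.170
σ²_T = Σσ²ᵢ + 2·Σcov = 7.22 + 2 × 6.170 = 19.560
α = (5/4)·(1 − 7.22/19.560) = 0.79

α = 0.79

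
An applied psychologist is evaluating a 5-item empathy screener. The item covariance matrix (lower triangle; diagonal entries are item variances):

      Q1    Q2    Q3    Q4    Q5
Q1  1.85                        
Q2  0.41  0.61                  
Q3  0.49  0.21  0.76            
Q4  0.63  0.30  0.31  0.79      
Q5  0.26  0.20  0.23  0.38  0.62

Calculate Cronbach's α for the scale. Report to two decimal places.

Σσᵢ² = 1.85 + 0.61 + 0.76 + 0.79 + 0.62 = 4.63
Sum of the distinct covariances = 3.42
σ²_total = 4.63 + 2 × 3.42 = 11.47
α = (k/(k−1))·(1 − Σσᵢ²/σ²_total) = (5/4)·(1 − 4.63/11.47) = 0.75

Cronbach's α = 0.75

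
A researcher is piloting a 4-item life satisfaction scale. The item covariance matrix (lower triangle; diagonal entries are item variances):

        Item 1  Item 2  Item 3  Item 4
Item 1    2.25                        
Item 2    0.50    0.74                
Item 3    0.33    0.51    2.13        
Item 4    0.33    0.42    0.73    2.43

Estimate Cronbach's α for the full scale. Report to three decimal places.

ΣVar(i) = 2.25 + 0.74 + 2.13 + 2.43 = 7.55
Σ_{i<j} σ_ij = 2.82
σ²_T = 7.55 + 2 × 2.82 = 13.19
α = (k/(k−1))·(1 − ΣVar(i)/σ²_T) = (4/3)·(1 − 7.55/13.19) = 0.570

α = 0.570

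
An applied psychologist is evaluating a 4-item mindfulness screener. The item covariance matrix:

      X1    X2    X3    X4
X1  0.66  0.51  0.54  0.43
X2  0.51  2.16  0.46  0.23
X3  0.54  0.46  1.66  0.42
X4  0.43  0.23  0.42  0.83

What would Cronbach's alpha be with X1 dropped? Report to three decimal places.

Remaining items: X2, X3, X4 (k = 3).
sum of item variances = 2.16 + 1.66 + 0.83 = 4.65
total variance = 4.65 + 2 × 1.11 = 6.87
α (item deleted) = (3/2)·(1 − 4.65/6.87) = 0.485

α = 0.485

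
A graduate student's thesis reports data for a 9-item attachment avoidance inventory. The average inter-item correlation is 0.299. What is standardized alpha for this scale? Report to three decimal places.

Standardized α = k·r̄ / (1 + (k−1)·r̄) = 9 × 0.299 / (1 + 8 × 0.299)
  = 2.6910 / 3.3920 = 0.793

standardized alpha = 0.793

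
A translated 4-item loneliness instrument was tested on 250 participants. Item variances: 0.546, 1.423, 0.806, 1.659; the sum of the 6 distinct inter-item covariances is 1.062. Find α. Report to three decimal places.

α = 0.432

ΣVar(i) = 0.546 + 1.423 + 0.806 + 1.659 = 4.434
Sum of distinct covariances = 1.062
Var(T) = ΣVar(i) + 2·Σcov = 4.434 + 2 × 1.062 = 6.558
α = (4/3)·(1 − 4.434/6.558) = 0.432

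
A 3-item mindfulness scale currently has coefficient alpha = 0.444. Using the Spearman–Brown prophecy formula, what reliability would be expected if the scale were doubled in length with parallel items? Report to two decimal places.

predicted reliability = 0.61

Length factor m = 2
α' = m·α / (1 + (m−1)·α)
   = 2 × 0.444 / (1 + (2 − 1) × 0.444)
   = 0.8880 / 1.4440 = 0.61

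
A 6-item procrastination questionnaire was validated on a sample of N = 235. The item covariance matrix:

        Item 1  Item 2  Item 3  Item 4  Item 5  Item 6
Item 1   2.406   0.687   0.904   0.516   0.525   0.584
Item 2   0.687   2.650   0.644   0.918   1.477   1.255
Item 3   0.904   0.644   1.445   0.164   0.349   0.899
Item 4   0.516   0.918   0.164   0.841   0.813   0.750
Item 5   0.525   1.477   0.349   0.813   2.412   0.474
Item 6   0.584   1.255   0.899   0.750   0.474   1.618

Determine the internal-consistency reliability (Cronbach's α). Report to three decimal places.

α = 0.790

ΣVar(i) = 2.406 + 2.650 + 1.445 + 0.841 + 2.412 + 1.618 = 11.372
Sum of off-diagonal covariances = 10.959
Var(T) = 11.372 + 2 × 10.959 = 33.290
α = (k/(k−1))·(1 − ΣVar(i)/Var(T)) = (6/5)·(1 − 11.372/33.290) = 0.790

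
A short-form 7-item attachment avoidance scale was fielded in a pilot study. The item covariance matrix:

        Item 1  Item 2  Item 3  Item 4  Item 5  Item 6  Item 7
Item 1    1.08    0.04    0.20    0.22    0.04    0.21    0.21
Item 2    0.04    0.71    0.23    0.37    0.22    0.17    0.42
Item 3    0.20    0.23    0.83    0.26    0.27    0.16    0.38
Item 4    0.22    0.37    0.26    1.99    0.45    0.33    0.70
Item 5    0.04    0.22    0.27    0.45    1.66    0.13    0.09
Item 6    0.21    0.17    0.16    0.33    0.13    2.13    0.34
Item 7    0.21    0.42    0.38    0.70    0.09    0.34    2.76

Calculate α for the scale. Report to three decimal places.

Σσ²ᵢ = 1.08 + 0.71 + 0.83 + 1.99 + 1.66 + 2.13 + 2.76 = 11.16
Sum of off-diagonal covariances = 5.44
σ²_total = 11.16 + 2 × 5.44 = 22.04
α = (k/(k−1))·(1 − Σσ²ᵢ/σ²_total) = (7/6)·(1 − 11.16/22.04) = 0.576

α = 0.576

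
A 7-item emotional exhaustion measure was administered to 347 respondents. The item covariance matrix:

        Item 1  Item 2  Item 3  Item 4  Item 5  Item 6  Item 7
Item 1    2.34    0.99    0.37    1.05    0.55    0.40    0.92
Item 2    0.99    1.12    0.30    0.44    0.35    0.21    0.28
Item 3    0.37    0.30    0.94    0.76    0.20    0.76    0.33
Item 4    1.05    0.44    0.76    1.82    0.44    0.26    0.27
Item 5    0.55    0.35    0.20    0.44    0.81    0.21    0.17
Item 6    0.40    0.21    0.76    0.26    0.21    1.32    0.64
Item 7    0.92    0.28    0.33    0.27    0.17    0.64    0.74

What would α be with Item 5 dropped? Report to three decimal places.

Remaining items: Item 1, Item 2, Item 3, Item 4, Item 6, Item 7 (k = 6).
sum of item variances = 2.34 + 1.12 + 0.94 + 1.82 + 1.32 + 0.74 = 8.28
σ²_T = 8.28 + 2 × 7.98 = 24.24
α (item deleted) = (6/5)·(1 − 8.28/24.24) = 0.790

α = 0.790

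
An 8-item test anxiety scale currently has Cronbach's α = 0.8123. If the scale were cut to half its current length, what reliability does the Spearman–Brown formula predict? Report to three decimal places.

Length factor m = 1/2
α' = m·α / (1 − (1−m)·α)
   = 1/2 × 0.8123 / (1 − (1 − 1/2) × 0.8123)
   = 0.4062 / 0.5938 = 0.684

predicted reliability = 0.684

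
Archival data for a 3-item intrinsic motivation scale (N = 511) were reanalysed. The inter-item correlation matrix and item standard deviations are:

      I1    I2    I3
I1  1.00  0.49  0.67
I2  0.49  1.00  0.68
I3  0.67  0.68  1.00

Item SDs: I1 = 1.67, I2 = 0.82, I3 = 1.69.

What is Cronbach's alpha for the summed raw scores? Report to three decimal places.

Σσ²ᵢ = 1.67² + 0.82² + 1.69² = 6.3174
Covariances σ_ij = r_ij · s_i · s_j:
  σ(I1,I2) = 0.49 × 1.67 × 0.82 = 0.6710
  σ(I1,I3) = 0.67 × 1.67 × 1.69 = 1.8909
  σ(I2,I3) = 0.68 × 0.82 × 1.69 = 0.9423
σ²_T = Σσ²ᵢ + 2·Σσ_ij = 6.3174 + 2 × 3.5042 = 13.3258
α = (3/2)·(1 − 6.3174/13.3258) = 0.789

α = 0.789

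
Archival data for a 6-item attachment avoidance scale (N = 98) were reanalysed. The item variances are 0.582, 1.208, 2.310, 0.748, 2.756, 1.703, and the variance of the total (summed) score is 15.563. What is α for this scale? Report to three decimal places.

Σσ²ᵢ = 0.582 + 1.208 + 2.310 + 0.748 + 2.756 + 1.703 = 9.307
α = (k/(k−1))·(1 − Σσ²ᵢ/Var(T)) = (6/5)·(1 − 9.307/15.563) = 0.482

α = 0.482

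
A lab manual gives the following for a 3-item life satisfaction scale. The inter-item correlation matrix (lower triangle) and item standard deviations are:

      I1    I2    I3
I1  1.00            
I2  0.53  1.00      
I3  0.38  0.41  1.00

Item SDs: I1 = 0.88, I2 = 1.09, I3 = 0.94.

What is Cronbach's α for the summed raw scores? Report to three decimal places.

Σσ²ᵢ = 0.88² + 1.09² + 0.94² = 2.8461
Covariances σ_ij = r_ij · s_i · s_j:
  σ(I1,I2) = 0.53 × 0.88 × 1.09 = 0.5084
  σ(I1,I3) = 0.38 × 0.88 × 0.94 = 0.3143
  σ(I2,I3) = 0.41 × 1.09 × 0.94 = 0.4201
σ²_T = Σσ²ᵢ + 2·Σσ_ij = 2.8461 + 2 × 1.2428 = 5.3317
α = (3/2)·(1 − 2.8461/5.3317) = 0.699

Cronbach's α = 0.699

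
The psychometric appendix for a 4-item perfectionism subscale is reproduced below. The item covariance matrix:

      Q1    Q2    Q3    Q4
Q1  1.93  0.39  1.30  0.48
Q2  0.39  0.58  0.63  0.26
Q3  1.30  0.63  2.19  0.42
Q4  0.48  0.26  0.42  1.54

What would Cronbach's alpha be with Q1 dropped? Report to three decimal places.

Remaining items: Q2, Q3, Q4 (k = 3).
Σσ²ᵢ = 0.58 + 2.19 + 1.54 = 4.31
σ²_T = 4.31 + 2 × 1.31 = 6.93
α (item deleted) = (3/2)·(1 − 4.31/6.93) = 0.567

α = 0.567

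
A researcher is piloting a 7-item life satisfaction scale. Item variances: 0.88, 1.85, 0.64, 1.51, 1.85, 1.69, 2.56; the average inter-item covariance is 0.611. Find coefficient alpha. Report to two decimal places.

Σσᵢ² = 0.88 + 1.85 + 0.64 + 1.51 + 1.85 + 1.69 + 2.56 = 10.98
Sum of the 21 distinct covariances = 21 × 0.611 = 12.831
σ²_T = Σσᵢ² + 2·Σcov = 10.98 + 2 × 12.831 = 36.642
α = (7/6)·(1 − 10.98/36.642) = 0.82

α = 0.82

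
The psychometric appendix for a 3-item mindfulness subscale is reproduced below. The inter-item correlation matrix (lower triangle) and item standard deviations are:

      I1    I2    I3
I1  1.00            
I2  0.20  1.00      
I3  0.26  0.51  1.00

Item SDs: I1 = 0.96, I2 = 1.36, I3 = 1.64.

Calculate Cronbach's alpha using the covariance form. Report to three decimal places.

Σσ²ᵢ = 0.96² + 1.36² + 1.64² = 5.4608
Covariances σ_ij = r_ij · s_i · s_j:
  σ(I1,I2) = 0.20 × 0.96 × 1.36 = 0.2611
  σ(I1,I3) = 0.26 × 0.96 × 1.64 = 0.4093
  σ(I2,I3) = 0.51 × 1.36 × 1.64 = 1.1375
σ²_T = Σσ²ᵢ + 2·Σσ_ij = 5.4608 + 2 × 1.8079 = 9.0766
α = (3/2)·(1 − 5.4608/9.0766) = 0.598

α = 0.598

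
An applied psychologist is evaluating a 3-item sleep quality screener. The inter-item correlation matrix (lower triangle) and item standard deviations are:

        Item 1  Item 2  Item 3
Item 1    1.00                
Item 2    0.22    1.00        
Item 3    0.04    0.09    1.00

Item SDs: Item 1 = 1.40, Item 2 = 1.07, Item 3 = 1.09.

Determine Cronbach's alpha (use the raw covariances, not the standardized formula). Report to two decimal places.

Σσ²ᵢ = 1.40² + 1.07² + 1.09² = 4.2930
Covariances σ_ij = r_ij · s_i · s_j:
  σ(Item 1,Item 2) = 0.22 × 1.40 × 1.07 = 0.3296
  σ(Item 1,Item 3) = 0.04 × 1.40 × 1.09 = 0.0610
  σ(Item 2,Item 3) = 0.09 × 1.07 × 1.09 = 0.1050
σ²_T = Σσ²ᵢ + 2·Σσ_ij = 4.2930 + 2 × 0.4956 = 5.2842
α = (3/2)·(1 − 4.2930/5.2842) = 0.28

α = 0.28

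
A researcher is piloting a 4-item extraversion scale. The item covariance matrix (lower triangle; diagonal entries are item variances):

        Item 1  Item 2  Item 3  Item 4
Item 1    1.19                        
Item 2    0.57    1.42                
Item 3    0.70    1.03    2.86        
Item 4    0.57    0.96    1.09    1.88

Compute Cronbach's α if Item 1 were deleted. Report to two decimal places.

Cronbach's α = 0.75

Remaining items: Item 2, Item 3, Item 4 (k = 3).
Σσ²ᵢ = 1.42 + 2.86 + 1.88 = 6.16
σ²_total = 6.16 + 2 × 3.08 = 12.32
α (item deleted) = (3/2)·(1 − 6.16/12.32) = 0.75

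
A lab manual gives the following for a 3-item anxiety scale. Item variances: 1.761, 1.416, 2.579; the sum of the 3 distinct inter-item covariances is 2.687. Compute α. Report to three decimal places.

ΣVar(i) = 1.761 + 1.416 + 2.579 = 5.756
Sum of distinct covariances = 2.687
total variance = ΣVar(i) + 2·Σcov = 5.756 + 2 × 2.687 = 11.130
α = (3/2)·(1 − 5.756/11.130) = 0.724

α = 0.724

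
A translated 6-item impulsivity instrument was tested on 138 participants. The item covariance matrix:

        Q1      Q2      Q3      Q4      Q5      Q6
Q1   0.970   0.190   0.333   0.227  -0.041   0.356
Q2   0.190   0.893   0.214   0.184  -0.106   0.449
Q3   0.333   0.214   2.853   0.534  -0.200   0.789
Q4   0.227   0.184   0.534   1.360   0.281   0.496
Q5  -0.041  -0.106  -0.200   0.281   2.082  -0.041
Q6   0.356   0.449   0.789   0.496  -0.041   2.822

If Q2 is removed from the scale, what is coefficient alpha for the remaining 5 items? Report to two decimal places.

coefficient alpha = 0.44

Remaining items: Q1, Q3, Q4, Q5, Q6 (k = 5).
sum of item variances = 0.970 + 2.853 + 1.360 + 2.082 + 2.822 = 10.087
total variance = 10.087 + 2 × 2.734 = 15.555
α (item deleted) = (5/4)·(1 − 10.087/15.555) = 0.44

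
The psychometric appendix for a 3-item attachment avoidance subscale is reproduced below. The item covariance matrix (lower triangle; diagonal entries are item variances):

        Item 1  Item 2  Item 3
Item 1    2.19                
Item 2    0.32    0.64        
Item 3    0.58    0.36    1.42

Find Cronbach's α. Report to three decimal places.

Σσ²ᵢ = 2.19 + 0.64 + 1.42 = 4.25
Sum of the distinct covariances = 1.26
σ²_total = 4.25 + 2 × 1.26 = 6.77
α = (k/(k−1))·(1 − Σσ²ᵢ/σ²_total) = (3/2)·(1 − 4.25/6.77) = 0.558

α = 0.558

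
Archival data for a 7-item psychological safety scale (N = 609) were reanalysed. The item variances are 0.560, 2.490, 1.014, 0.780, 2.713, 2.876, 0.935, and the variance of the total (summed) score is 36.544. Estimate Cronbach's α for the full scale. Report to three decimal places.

ΣVar(i) = 0.560 + 2.490 + 1.014 + 0.780 + 2.713 + 2.876 + 0.935 = 11.368
α = (k/(k−1))·(1 − ΣVar(i)/total variance) = (7/6)·(1 − 11.368/36.544) = 0.804

α = 0.804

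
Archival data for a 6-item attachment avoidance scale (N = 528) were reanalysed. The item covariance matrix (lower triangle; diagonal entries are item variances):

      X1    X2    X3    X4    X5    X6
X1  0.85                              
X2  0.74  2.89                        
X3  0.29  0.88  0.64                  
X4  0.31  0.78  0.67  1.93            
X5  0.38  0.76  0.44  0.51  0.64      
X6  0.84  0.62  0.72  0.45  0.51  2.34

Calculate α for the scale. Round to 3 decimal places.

ΣVar(i) = 0.85 + 2.89 + 0.64 + 1.93 + 0.64 + 2.34 = 9.29
Σ_{i<j} σ_ij = 8.90
Var(T) = 9.29 + 2 × 8.90 = 27.09
α = (k/(k−1))·(1 − ΣVar(i)/Var(T)) = (6/5)·(1 − 9.29/27.09) = 0.788

α = 0.788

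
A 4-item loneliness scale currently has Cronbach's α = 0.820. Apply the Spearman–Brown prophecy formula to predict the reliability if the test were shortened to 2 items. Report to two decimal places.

Length factor m = 2/4 = 0.5000
α' = m·α / (1 − (1−m)·α)
   = 2/4 × 0.820 / (1 − (1 − 2/4) × 0.820)
   = 0.4100 / 0.5900 = 0.69

predicted reliability = 0.69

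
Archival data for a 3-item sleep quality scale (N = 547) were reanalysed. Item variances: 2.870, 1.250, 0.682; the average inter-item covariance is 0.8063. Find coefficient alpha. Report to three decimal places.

α = 0.753

Σσᵢ² = 2.870 + 1.250 + 0.682 = 4.802
Sum of the 3 distinct covariances = 3 × 0.8063 = 2.4189
Var(T) = Σσᵢ² + 2·Σcov = 4.802 + 2 × 2.4189 = 9.6398
α = (3/2)·(1 − 4.802/9.6398) = 0.753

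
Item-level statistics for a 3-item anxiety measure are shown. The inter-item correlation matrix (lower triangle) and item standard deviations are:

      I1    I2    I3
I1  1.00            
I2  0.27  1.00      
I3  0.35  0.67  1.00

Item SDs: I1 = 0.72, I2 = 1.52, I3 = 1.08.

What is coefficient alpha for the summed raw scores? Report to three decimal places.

Σσ²ᵢ = 0.72² + 1.52² + 1.08² = 3.9952
Covariances σ_ij = r_ij · s_i · s_j:
  σ(I1,I2) = 0.27 × 0.72 × 1.52 = 0.2955
  σ(I1,I3) = 0.35 × 0.72 × 1.08 = 0.2722
  σ(I2,I3) = 0.67 × 1.52 × 1.08 = 1.0999
σ²_T = Σσ²ᵢ + 2·Σσ_ij = 3.9952 + 2 × 1.6676 = 7.3304
α = (3/2)·(1 − 3.9952/7.3304) = 0.682

coefficient alpha = 0.682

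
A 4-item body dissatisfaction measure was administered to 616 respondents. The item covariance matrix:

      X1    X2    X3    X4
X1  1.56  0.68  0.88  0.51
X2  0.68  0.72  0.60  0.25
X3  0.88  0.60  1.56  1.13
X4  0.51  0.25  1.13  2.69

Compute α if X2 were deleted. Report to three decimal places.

Remaining items: X1, X3, X4 (k = 3).
ΣVar(i) = 1.56 + 1.56 + 2.69 = 5.81
σ²_total = 5.81 + 2 × 2.52 = 10.85
α (item deleted) = (3/2)·(1 − 5.81/10.85) = 0.697

α = 0.697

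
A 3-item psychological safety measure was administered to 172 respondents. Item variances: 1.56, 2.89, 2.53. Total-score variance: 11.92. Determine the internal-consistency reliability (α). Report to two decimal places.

sum of item variances = 1.56 + 2.89 + 2.53 = 6.98
α = (k/(k−1))·(1 − sum of item variances/σ²_T) = (3/2)·(1 − 6.98/11.92) = 0.62

α = 0.62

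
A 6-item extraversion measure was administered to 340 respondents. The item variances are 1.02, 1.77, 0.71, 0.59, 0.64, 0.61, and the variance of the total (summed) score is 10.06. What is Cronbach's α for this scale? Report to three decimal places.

α = 0.563

Σσᵢ² = 1.02 + 1.77 + 0.71 + 0.59 + 0.64 + 0.61 = 5.34
α = (k/(k−1))·(1 − Σσᵢ²/σ²_T) = (6/5)·(1 − 5.34/10.06) = 0.563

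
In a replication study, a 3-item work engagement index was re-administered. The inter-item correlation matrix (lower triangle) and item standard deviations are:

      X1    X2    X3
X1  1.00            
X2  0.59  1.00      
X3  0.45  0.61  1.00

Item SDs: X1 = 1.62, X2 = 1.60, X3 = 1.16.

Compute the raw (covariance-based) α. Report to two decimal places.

Σσ²ᵢ = 1.62² + 1.60² + 1.16² = 6.5300
Covariances σ_ij = r_ij · s_i · s_j:
  σ(X1,X2) = 0.59 × 1.62 × 1.60 = 1.5293
  σ(X1,X3) = 0.45 × 1.62 × 1.16 = 0.8456
  σ(X2,X3) = 0.61 × 1.60 × 1.16 = 1.1322
σ²_T = Σσ²ᵢ + 2·Σσ_ij = 6.5300 + 2 × 3.5071 = 13.5442
α = (3/2)·(1 − 6.5300/13.5442) = 0.78

α = 0.78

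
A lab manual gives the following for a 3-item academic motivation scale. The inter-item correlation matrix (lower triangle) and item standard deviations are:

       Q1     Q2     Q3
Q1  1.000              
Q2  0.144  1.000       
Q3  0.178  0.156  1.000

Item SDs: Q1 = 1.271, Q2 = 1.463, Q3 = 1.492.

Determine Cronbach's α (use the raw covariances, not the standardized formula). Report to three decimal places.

Σσ²ᵢ = 1.271² + 1.463² + 1.492² = 5.9819
Covariances σ_ij = r_ij · s_i · s_j:
  σ(Q1,Q2) = 0.144 × 1.271 × 1.463 = 0.2678
  σ(Q1,Q3) = 0.178 × 1.271 × 1.492 = 0.3375
  σ(Q2,Q3) = 0.156 × 1.463 × 1.492 = 0.3405
σ²_T = Σσ²ᵢ + 2·Σσ_ij = 5.9819 + 2 × 0.9458 = 7.8735
α = (3/2)·(1 − 5.9819/7.8735) = 0.360

Cronbach's α = 0.360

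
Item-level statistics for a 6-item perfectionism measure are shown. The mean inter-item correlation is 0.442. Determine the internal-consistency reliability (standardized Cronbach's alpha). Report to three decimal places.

α = 0.826

Standardized α = k·r̄ / (1 + (k−1)·r̄) = 6 × 0.442 / (1 + 5 × 0.442)
  = 2.6520 / 3.2100 = 0.826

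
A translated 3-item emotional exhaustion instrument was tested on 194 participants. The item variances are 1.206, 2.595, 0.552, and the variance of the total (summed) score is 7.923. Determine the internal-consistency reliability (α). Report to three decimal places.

α = 0.676

ΣVar(i) = 1.206 + 2.595 + 0.552 = 4.353
α = (k/(k−1))·(1 − ΣVar(i)/σ²_T) = (3/2)·(1 − 4.353/7.923) = 0.676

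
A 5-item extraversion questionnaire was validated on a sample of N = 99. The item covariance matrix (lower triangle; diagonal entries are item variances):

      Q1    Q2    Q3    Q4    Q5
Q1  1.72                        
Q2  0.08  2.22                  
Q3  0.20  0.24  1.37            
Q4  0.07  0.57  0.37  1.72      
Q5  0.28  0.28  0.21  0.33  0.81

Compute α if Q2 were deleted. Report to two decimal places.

Remaining items: Q1, Q3, Q4, Q5 (k = 4).
Σσ²ᵢ = 1.72 + 1.37 + 1.72 + 0.81 = 5.62
Var(T) = 5.62 + 2 × 1.46 = 8.54
α (item deleted) = (4/3)·(1 − 5.62/8.54) = 0.46

α = 0.46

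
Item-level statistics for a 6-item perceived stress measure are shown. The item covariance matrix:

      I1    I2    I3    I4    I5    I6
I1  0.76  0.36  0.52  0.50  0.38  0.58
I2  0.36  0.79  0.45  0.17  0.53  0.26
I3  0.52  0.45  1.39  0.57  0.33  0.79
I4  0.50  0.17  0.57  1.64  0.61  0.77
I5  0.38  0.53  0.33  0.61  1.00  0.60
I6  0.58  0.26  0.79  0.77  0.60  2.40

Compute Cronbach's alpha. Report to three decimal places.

Cronbach's alpha = 0.780

Σσ²ᵢ = 0.76 + 0.79 + 1.39 + 1.64 + 1.00 + 2.40 = 7.98
Sum of off-diagonal covariances = 7.42
σ²_T = 7.98 + 2 × 7.42 = 22.82
α = (k/(k−1))·(1 − Σσ²ᵢ/σ²_T) = (6/5)·(1 − 7.98/22.82) = 0.780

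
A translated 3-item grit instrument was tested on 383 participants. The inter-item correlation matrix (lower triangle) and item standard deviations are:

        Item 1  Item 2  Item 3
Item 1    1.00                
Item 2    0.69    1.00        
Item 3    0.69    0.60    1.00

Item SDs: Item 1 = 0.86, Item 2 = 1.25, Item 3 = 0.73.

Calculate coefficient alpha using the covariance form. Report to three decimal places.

Σσ²ᵢ = 0.86² + 1.25² + 0.73² = 2.8350
Covariances σ_ij = r_ij · s_i · s_j:
  σ(Item 1,Item 2) = 0.69 × 0.86 × 1.25 = 0.7417
  σ(Item 1,Item 3) = 0.69 × 0.86 × 0.73 = 0.4332
  σ(Item 2,Item 3) = 0.60 × 1.25 × 0.73 = 0.5475
σ²_T = Σσ²ᵢ + 2·Σσ_ij = 2.8350 + 2 × 1.7224 = 6.2798
α = (3/2)·(1 − 2.8350/6.2798) = 0.823

coefficient alpha = 0.823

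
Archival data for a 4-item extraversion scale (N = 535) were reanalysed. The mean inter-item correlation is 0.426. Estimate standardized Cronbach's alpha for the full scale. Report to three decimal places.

α = 0.748

Standardized α = k·r̄ / (1 + (k−1)·r̄) = 4 × 0.426 / (1 + 3 × 0.426)
  = 1.7040 / 2.2780 = 0.748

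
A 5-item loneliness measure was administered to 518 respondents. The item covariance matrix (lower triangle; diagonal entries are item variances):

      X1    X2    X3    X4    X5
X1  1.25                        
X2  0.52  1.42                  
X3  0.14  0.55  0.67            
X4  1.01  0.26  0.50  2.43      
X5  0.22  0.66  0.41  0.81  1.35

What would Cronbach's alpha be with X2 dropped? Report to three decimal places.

Cronbach's alpha = 0.694

Remaining items: X1, X3, X4, X5 (k = 4).
Σσ²ᵢ = 1.25 + 0.67 + 2.43 + 1.35 = 5.70
σ²_T = 5.70 + 2 × 3.09 = 11.88
α (item deleted) = (4/3)·(1 − 5.70/11.88) = 0.694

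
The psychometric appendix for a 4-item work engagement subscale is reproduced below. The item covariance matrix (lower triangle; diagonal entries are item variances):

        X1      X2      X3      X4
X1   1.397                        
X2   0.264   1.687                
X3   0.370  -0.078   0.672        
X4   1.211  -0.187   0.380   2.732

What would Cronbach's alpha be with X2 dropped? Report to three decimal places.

Remaining items: X1, X3, X4 (k = 3).
sum of item variances = 1.397 + 0.672 + 2.732 = 4.801
Var(T) = 4.801 + 2 × 1.961 = 8.723
α (item deleted) = (3/2)·(1 − 4.801/8.723) = 0.674

Cronbach's alpha = 0.674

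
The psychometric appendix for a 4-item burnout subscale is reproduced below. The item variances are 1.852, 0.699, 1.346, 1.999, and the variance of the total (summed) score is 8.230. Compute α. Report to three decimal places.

ΣVar(i) = 1.852 + 0.699 + 1.346 + 1.999 = 5.896
α = (k/(k−1))·(1 − ΣVar(i)/Var(T)) = (4/3)·(1 − 5.896/8.230) = 0.378

α = 0.378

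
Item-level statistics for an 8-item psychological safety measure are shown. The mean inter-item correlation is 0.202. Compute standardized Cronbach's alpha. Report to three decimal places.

Standardized α = k·r̄ / (1 + (k−1)·r̄) = 8 × 0.202 / (1 + 7 × 0.202)
  = 1.6160 / 2.4140 = 0.669

standardized Cronbach's alpha = 0.669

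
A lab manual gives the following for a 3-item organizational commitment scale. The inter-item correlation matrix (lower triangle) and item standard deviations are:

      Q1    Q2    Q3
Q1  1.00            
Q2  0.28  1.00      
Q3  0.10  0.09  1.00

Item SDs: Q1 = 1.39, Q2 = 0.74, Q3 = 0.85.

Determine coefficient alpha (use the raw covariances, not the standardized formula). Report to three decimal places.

Σσ²ᵢ = 1.39² + 0.74² + 0.85² = 3.2022
Covariances σ_ij = r_ij · s_i · s_j:
  σ(Q1,Q2) = 0.28 × 1.39 × 0.74 = 0.2880
  σ(Q1,Q3) = 0.10 × 1.39 × 0.85 = 0.1181
  σ(Q2,Q3) = 0.09 × 0.74 × 0.85 = 0.0566
σ²_T = Σσ²ᵢ + 2·Σσ_ij = 3.2022 + 2 × 0.4627 = 4.1276
α = (3/2)·(1 − 3.2022/4.1276) = 0.336

α = 0.336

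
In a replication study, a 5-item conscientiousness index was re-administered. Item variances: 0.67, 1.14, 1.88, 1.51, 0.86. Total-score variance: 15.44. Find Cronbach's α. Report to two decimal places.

Σσᵢ² = 0.67 + 1.14 + 1.88 + 1.51 + 0.86 = 6.06
α = (k/(k−1))·(1 − Σσᵢ²/σ²_T) = (5/4)·(1 − 6.06/15.44) = 0.76

α = 0.76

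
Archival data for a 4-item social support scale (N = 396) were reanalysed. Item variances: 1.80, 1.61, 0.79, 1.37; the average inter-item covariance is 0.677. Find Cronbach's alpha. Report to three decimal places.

Cronbach's alpha = 0.791

ΣVar(i) = 1.80 + 1.61 + 0.79 + 1.37 = 5.57
Sum of the 6 distinct covariances = 6 × 0.677 = 4.062
σ²_total = ΣVar(i) + 2·Σcov = 5.57 + 2 × 4.062 = 13.694
α = (4/3)·(1 − 5.57/13.694) = 0.791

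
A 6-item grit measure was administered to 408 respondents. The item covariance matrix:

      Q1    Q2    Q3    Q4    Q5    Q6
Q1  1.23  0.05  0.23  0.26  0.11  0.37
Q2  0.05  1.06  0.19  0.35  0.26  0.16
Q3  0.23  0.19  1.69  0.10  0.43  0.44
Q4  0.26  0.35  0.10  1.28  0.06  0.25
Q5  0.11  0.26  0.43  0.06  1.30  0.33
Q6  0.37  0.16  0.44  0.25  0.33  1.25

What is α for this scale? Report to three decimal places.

ΣVar(i) = 1.23 + 1.06 + 1.69 + 1.28 + 1.30 + 1.25 = 7.81
Sum of the distinct covariances = 3.59
Var(T) = 7.81 + 2 × 3.59 = 14.99
α = (k/(k−1))·(1 − ΣVar(i)/Var(T)) = (6/5)·(1 − 7.81/14.99) = 0.575

α = 0.575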